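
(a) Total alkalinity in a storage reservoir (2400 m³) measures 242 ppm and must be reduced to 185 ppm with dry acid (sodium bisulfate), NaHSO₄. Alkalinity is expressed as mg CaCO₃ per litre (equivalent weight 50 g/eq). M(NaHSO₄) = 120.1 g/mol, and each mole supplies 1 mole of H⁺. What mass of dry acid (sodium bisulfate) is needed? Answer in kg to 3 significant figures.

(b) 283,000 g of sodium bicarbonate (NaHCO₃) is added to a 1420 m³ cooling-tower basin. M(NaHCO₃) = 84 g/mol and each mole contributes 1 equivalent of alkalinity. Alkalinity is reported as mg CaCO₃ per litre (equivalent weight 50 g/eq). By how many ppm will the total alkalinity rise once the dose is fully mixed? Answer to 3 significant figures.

(a) 329 kg; (b) 119 ppm

(a) Volume: 2400 m³ = 2,400,000 L.
(a) Alkalinity to neutralize: (242 − 185) = 57 mg/L as CaCO₃ × 2,400,000 L = 136,800 g as CaCO₃.
(a) Equivalents of H⁺ required: 136,800 ÷ 50 g/eq = 2736 eq = 2736 mol NaHSO₄.
(a) Mass of NaHSO₄: 2736 × 120.1 = 328,600 g.

(b) Volume: 1420 m³ = 1,420,000 L.
(b) Moles of NaHCO₃: 283,000 g ÷ 84 g/mol = 3369 mol → 3369 eq of alkalinity.
(b) As CaCO₃: 3369 eq × 50 g/eq = 168,500 g.
(b) Rise: 168,500 g / 1,420,000 L × 1000 = 118.6 mg/L.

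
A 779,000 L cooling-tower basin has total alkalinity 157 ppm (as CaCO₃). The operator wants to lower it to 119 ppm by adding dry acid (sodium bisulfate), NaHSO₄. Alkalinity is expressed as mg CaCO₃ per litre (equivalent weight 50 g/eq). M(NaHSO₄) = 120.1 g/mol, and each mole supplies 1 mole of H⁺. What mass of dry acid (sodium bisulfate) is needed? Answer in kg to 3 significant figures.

Alkalinity to neutralize: (157 − 119) = 38 mg/L as CaCO₃ × 779,000 L = 29,600 g as CaCO₃.
Equivalents of H⁺ required: 29,600 ÷ 50 g/eq = 592 eq = 592 mol NaHSO₄.
Mass of NaHSO₄: 592 × 120.1 = 71,100 g.

71.1 kg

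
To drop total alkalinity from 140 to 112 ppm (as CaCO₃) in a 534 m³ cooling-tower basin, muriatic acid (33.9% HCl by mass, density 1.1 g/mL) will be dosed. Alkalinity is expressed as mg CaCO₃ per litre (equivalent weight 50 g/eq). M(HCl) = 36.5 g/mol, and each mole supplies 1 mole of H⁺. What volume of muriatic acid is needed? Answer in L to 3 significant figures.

Volume: 534 m³ = 534,000 L.
Alkalinity to neutralize: (140 − 112) = 28 mg/L as CaCO₃ × 534,000 L = 14,950 g as CaCO₃.
Equivalents of H⁺ required: 14,950 ÷ 50 g/eq = 299 eq = 299 mol HCl.
Mass of HCl: 299 × 36.5 = 10,910 g.
Mass of 33.9% solution: 10,910 / 0.339 = 32,200 g.
Volume: 32,200 g ÷ 1.1 g/mL = 29,270 mL.

29.3 L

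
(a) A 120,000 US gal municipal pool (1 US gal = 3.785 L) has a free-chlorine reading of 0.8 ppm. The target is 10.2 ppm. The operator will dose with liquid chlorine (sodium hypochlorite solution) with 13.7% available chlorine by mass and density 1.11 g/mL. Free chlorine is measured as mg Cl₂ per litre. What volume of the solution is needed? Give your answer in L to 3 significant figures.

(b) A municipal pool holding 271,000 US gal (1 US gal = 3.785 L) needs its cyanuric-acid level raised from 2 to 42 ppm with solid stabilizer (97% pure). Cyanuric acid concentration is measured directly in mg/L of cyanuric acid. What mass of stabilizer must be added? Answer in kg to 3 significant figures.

(a) Volume: 120,000 US gal × 3.785 L/gal = 454,200 L.
(a) Chlorine deficit: 10.2 − 0.8 = 9.4 ppm = 9.4 mg/L as Cl₂.
(a) Cl₂ equivalent needed: 9.4 mg/L × 454,200 L = 4,269,000 mg = 4269 g.
(a) Product at 13.7% available chlorine: 4269 / 0.137 = 31,160 g.
(a) Volume at density 1.11 g/mL: 31,160 g ÷ 1.11 g/mL = 28,080 mL.

(b) Volume: 271,000 US gal × 3.785 L/gal = 1,025,735 L.
(b) CYA to add: (42 − 2) = 40 mg/L × 1,025,735 L = 41,030 g cyanuric acid.
(b) At 97% purity: 41,030 / 0.97 = 42,300 g product.

(a) 28.1 L; (b) 42.3 kg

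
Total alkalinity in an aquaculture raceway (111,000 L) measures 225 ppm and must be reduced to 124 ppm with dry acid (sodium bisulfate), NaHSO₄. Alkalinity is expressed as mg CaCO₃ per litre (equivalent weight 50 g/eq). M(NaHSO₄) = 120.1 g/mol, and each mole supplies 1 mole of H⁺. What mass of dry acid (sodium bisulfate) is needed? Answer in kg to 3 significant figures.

Alkalinity to neutralize: (225 − 124) = 101 mg/L as CaCO₃ × 111,000 L = 11,210 g as CaCO₃.
Equivalents of H⁺ required: 11,210 ÷ 50 g/eq = 224.2 eq = 224.2 mol NaHSO₄.
Mass of NaHSO₄: 224.2 × 120.1 = 26,930 g.

26.9 kg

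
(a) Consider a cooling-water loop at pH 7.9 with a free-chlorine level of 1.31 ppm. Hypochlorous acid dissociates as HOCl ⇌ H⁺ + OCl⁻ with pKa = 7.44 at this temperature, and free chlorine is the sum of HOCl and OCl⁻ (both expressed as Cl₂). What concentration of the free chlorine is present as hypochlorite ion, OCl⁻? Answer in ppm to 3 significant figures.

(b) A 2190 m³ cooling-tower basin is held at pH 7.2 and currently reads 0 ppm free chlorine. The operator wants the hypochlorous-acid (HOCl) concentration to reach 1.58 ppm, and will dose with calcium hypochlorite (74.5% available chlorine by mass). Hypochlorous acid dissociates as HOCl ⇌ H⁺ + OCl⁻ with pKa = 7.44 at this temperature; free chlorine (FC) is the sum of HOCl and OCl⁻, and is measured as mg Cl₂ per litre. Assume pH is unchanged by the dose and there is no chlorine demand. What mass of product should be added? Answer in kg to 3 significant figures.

(a) 0.973 ppm; (b) 7.32 kg

(a) [OCl⁻]/[HOCl] = 10^(pH − pKa) = 10^(7.9 − 7.44) = 10^0.46 = 2.884.
(a) Fraction as HOCl = 1 / (1 + 2.884) = 0.2575.
(a) OCl⁻ = (1 − 0.2575) × 1.31 ppm = 0.9727 ppm.

(b) Volume: 2190 m³ = 2,190,000 L.
(b) [OCl⁻]/[HOCl] = 10^(pH − pKa) = 10^(7.2 − 7.44) = 0.5754; fraction as HOCl = 1/(1 + 0.5754) = 0.6347.
(b) Free chlorine required for 1.58 ppm HOCl: 1.58 / 0.6347 = 2.489 ppm.
(b) FC to add: 2.489 − 0 = 2.489 mg/L as Cl₂.
(b) Cl₂ equivalent: 2.489 mg/L × 2,190,000 L = 5451 g.
(b) Product at 74.5% available Cl: 5451 / 0.745 = 7317 g.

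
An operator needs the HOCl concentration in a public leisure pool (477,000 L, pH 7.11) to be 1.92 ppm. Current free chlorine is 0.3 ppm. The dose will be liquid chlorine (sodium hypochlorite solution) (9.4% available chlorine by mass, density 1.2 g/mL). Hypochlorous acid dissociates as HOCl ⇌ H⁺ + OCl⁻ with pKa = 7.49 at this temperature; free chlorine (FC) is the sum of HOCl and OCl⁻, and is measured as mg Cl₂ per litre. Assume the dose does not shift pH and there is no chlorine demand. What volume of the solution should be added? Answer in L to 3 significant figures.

[OCl⁻]/[HOCl] = 10^(pH − pKa) = 10^(7.11 − 7.49) = 0.4169; fraction as HOCl = 1/(1 + 0.4169) = 0.7058.
Free chlorine required for 1.92 ppm HOCl: 1.92 / 0.7058 = 2.72 ppm.
FC to add: 2.72 − 0.3 = 2.42 mg/L as Cl₂.
Cl₂ equivalent: 2.42 mg/L × 477,000 L = 1155 g.
Product at 9.4% available Cl: 1155 / 0.094 = 12,280 g.
Volume: 12,280 g ÷ 1.2 g/mL = 10,240 mL.

10.2 L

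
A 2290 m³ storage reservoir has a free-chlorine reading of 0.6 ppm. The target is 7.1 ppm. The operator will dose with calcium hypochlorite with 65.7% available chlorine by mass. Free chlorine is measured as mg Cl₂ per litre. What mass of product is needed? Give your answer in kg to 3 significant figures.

22.7 kg

Volume: 2290 m³ = 2,290,000 L.
Chlorine deficit: 7.1 − 0.6 = 6.5 ppm = 6.5 mg/L as Cl₂.
Cl₂ equivalent needed: 6.5 mg/L × 2,290,000 L = 14,880,000 mg = 14,880 g.
Product at 65.7% available chlorine: 14,880 / 0.657 = 22,660 g.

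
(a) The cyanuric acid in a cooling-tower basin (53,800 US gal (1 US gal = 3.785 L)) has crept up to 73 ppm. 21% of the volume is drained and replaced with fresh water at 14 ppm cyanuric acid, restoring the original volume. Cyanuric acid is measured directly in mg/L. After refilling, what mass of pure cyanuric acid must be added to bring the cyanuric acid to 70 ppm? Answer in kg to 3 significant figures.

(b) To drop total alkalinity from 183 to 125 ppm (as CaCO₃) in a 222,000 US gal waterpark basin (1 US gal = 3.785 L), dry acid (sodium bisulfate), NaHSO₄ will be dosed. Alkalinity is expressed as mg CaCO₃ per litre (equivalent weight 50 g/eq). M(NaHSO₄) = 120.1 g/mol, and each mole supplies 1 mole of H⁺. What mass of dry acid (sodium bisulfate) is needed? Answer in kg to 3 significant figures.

(a) Volume: 53,800 US gal × 3.785 L/gal = 203,633 L.
(a) After draining 21% and refilling: 73 × 0.79 + 14 × 0.21 = 60.61 ppm.
(a) Deficit to target: 70 − 60.61 = 9.39 mg/L.
(a) Mass: 9.39 mg/L × 203,633 L = 1912 g cyanuric acid.

(b) Volume: 222,000 US gal × 3.785 L/gal = 840,270 L.
(b) Alkalinity to neutralize: (183 − 125) = 58 mg/L as CaCO₃ × 840,270 L = 48,740 g as CaCO₃.
(b) Equivalents of H⁺ required: 48,740 ÷ 50 g/eq = 974.7 eq = 974.7 mol NaHSO₄.
(b) Mass of NaHSO₄: 974.7 × 120.1 = 117,100 g.

(a) 1.91 kg; (b) 117 kg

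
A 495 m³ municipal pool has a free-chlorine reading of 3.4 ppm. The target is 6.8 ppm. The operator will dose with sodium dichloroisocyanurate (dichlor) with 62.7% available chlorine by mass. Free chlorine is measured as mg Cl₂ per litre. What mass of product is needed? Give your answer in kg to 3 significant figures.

2.68 kg

Volume: 495 m³ = 495,000 L.
Chlorine deficit: 6.8 − 3.4 = 3.4 ppm = 3.4 mg/L as Cl₂.
Cl₂ equivalent needed: 3.4 mg/L × 495,000 L = 1,683,000 mg = 1683 g.
Product at 62.7% available chlorine: 1683 / 0.627 = 2684 g.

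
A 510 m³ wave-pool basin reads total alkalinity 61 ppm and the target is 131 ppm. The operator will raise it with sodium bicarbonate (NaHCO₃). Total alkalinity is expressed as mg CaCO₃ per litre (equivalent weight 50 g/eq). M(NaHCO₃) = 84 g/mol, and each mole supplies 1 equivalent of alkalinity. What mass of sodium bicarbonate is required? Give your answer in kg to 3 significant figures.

60.0 kg

Volume: 510 m³ = 510,000 L.
Alkalinity to add: (131 − 61) = 70 mg/L as CaCO₃ × 510,000 L = 35,700 g as CaCO₃.
Equivalents: 35,700 g ÷ 50 g/eq = 714 eq.
NaHCO₃ supplies 1 eq per mole → 714 mol.
Mass: 714 mol × 84 g/mol = 59,980 g.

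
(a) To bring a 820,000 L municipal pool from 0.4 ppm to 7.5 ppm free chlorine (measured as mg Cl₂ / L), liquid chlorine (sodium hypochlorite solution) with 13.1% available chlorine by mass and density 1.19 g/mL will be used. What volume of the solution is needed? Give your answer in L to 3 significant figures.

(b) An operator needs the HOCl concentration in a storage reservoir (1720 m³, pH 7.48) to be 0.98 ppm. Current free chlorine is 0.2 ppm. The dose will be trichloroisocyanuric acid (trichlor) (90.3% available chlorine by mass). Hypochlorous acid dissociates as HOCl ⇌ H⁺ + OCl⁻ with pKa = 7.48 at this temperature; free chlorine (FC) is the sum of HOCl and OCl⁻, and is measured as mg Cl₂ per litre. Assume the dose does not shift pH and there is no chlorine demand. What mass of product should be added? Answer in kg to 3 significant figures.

(a) 37.3 L; (b) 3.35 kg

(a) Chlorine deficit: 7.5 − 0.4 = 7.1 ppm = 7.1 mg/L as Cl₂.
(a) Cl₂ equivalent needed: 7.1 mg/L × 820,000 L = 5,822,000 mg = 5822 g.
(a) Product at 13.1% available chlorine: 5822 / 0.131 = 44,440 g.
(a) Volume at density 1.19 g/mL: 44,440 g ÷ 1.19 g/mL = 37,350 mL.

(b) Volume: 1720 m³ = 1,720,000 L.
(b) [OCl⁻]/[HOCl] = 10^(pH − pKa) = 10^(7.48 − 7.48) = 1; fraction as HOCl = 1/(1 + 1) = 0.5.
(b) Free chlorine required for 0.98 ppm HOCl: 0.98 / 0.5 = 1.96 ppm.
(b) FC to add: 1.96 − 0.2 = 1.76 mg/L as Cl₂.
(b) Cl₂ equivalent: 1.76 mg/L × 1,720,000 L = 3027 g.
(b) Product at 90.3% available Cl: 3027 / 0.903 = 3352 g.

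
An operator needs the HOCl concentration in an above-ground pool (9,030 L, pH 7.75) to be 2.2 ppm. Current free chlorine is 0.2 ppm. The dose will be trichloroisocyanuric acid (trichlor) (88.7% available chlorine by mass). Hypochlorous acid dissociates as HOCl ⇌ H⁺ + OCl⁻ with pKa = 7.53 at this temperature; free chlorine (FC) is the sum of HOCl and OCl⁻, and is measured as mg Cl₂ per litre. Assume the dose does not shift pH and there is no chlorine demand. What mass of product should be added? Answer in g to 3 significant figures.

57.5 g

[OCl⁻]/[HOCl] = 10^(pH − pKa) = 10^(7.75 − 7.53) = 1.66; fraction as HOCl = 1/(1 + 1.66) = 0.376.
Free chlorine required for 2.2 ppm HOCl: 2.2 / 0.376 = 5.851 ppm.
FC to add: 5.851 − 0.2 = 5.651 mg/L as Cl₂.
Cl₂ equivalent: 5.651 mg/L × 9,030 L = 51.03 g.
Product at 88.7% available Cl: 51.03 / 0.887 = 57.53 g.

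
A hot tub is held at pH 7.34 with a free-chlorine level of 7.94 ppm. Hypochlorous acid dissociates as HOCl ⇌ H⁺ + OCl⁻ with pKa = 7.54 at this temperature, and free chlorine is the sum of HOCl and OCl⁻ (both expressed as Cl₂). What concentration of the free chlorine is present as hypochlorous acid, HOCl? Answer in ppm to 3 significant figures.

[OCl⁻]/[HOCl] = 10^(pH − pKa) = 10^(7.34 − 7.54) = 10^-0.20 = 0.631.
Fraction as HOCl = 1 / (1 + 0.631) = 0.6131.
HOCl = 0.6131 × 7.94 ppm = 4.868 ppm.

4.87 ppm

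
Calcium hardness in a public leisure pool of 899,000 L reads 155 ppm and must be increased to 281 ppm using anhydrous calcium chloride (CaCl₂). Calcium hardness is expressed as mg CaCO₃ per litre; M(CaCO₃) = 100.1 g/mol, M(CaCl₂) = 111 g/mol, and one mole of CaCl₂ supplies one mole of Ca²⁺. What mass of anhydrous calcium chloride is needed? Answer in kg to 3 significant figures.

Hardness to add: (281 − 155) = 126 mg/L as CaCO₃ × 899,000 L = 113,300 g as CaCO₃.
Moles of Ca²⁺ (1 mol Ca²⁺ ≡ 1 mol CaCO₃): 113,300 / 100.1 g/mol = 1132 mol.
Mass of CaCl₂: 1132 × 111 = 125,600 g.

126 kg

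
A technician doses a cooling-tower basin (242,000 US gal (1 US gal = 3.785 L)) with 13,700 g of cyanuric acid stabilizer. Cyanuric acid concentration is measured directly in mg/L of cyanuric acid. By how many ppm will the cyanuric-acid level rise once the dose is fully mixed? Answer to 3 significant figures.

Volume: 242,000 US gal × 3.785 L/gal = 915,970 L.
Rise: 13,700 g / 915,970 L × 1000 = 14.96 mg/L.

15.0 ppm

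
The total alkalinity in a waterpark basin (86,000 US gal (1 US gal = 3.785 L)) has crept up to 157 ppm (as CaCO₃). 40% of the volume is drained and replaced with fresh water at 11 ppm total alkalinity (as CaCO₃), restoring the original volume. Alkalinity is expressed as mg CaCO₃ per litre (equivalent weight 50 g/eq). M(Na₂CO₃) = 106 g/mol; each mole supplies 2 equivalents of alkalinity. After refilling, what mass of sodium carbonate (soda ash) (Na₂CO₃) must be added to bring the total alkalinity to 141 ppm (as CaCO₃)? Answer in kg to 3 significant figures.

14.6 kg

Volume: 86,000 US gal × 3.785 L/gal = 325,510 L.
After draining 40% and refilling: 157 × 0.60 + 11 × 0.40 = 98.6 ppm.
Deficit to target: 141 − 98.6 = 42.4 mg/L.
As CaCO₃: 42.4 mg/L × 325,510 L = 13,800 g; ÷ 50 g/eq ÷ 2 = 138 mol Na₂CO₃.
Mass: 138 × 106 = 14,630 g.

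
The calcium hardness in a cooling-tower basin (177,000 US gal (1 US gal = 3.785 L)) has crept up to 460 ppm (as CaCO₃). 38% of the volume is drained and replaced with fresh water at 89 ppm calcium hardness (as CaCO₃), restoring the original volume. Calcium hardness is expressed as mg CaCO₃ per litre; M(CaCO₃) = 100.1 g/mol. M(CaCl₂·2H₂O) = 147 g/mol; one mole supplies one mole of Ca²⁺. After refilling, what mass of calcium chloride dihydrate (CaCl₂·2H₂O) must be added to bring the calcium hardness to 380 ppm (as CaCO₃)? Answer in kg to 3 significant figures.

60.0 kg

Volume: 177,000 US gal × 3.785 L/gal = 669,945 L.
After draining 38% and refilling: 460 × 0.62 + 89 × 0.38 = 319.02 ppm.
Deficit to target: 380 − 319.02 = 60.98 mg/L.
As CaCO₃: 60.98 mg/L × 669,945 L = 40,850 g; ÷ 100.1 = 408.1 mol Ca²⁺.
Mass: 408.1 × 147 = 59,990 g.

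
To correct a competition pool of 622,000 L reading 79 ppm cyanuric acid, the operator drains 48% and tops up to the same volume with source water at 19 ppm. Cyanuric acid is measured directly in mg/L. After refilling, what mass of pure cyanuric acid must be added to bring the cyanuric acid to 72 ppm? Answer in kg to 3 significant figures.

After draining 48% and refilling: 79 × 0.52 + 19 × 0.48 = 50.2 ppm.
Deficit to target: 72 − 50.2 = 21.8 mg/L.
Mass: 21.8 mg/L × 622,000 L = 13,560 g cyanuric acid.

13.6 kg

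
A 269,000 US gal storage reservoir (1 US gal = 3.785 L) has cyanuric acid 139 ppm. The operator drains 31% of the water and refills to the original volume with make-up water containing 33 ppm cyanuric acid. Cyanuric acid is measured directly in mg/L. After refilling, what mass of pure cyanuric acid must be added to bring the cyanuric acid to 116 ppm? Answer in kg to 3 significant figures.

10.0 kg

Volume: 269,000 US gal × 3.785 L/gal = 1,018,165 L.
After draining 31% and refilling: 139 × 0.69 + 33 × 0.31 = 106.14 ppm.
Deficit to target: 116 − 106.14 = 9.86 mg/L.
Mass: 9.86 mg/L × 1,018,165 L = 10,040 g cyanuric acid.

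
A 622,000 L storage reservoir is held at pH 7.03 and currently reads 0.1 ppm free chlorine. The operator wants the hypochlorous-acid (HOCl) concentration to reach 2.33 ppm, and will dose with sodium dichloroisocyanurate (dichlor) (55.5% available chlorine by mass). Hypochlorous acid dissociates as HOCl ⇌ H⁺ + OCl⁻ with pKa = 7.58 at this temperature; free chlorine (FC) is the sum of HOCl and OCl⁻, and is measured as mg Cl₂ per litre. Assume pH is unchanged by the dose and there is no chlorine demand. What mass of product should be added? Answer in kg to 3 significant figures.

[OCl⁻]/[HOCl] = 10^(pH − pKa) = 10^(7.03 − 7.58) = 0.2818; fraction as HOCl = 1/(1 + 0.2818) = 0.7801.
Free chlorine required for 2.33 ppm HOCl: 2.33 / 0.7801 = 2.987 ppm.
FC to add: 2.987 − 0.1 = 2.887 mg/L as Cl₂.
Cl₂ equivalent: 2.887 mg/L × 622,000 L = 1796 g.
Product at 55.5% available Cl: 1796 / 0.555 = 3235 g.

3.24 kg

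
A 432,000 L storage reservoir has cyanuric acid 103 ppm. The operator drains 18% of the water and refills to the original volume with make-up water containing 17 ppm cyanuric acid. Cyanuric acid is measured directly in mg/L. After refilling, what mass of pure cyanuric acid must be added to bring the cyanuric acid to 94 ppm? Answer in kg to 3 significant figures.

2.80 kg

After draining 18% and refilling: 103 × 0.82 + 17 × 0.18 = 87.52 ppm.
Deficit to target: 94 − 87.52 = 6.48 mg/L.
Mass: 6.48 mg/L × 432,000 L = 2799 g cyanuric acid.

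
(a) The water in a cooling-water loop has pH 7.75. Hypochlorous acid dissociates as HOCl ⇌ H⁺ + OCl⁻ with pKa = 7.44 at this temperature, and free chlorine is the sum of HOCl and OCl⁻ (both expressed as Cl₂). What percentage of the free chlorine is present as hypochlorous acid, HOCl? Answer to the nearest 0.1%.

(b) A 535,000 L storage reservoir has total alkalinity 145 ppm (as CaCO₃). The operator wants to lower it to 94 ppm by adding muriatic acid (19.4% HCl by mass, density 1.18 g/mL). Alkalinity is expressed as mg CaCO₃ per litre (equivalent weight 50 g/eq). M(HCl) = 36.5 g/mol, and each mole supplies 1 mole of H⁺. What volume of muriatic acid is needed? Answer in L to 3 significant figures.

(a) [OCl⁻]/[HOCl] = 10^(pH − pKa) = 10^(7.75 − 7.44) = 10^0.31 = 2.042.
(a) Fraction as HOCl = 1 / (1 + 2.042) = 0.3288.

(b) Alkalinity to neutralize: (145 − 94) = 51 mg/L as CaCO₃ × 535,000 L = 27,280 g as CaCO₃.
(b) Equivalents of H⁺ required: 27,280 ÷ 50 g/eq = 545.7 eq = 545.7 mol HCl.
(b) Mass of HCl: 545.7 × 36.5 = 19,920 g.
(b) Mass of 19.4% solution: 19,920 / 0.194 = 102,700 g.
(b) Volume: 102,700 g ÷ 1.18 g/mL = 87,010 mL.

(a) 32.9%; (b) 87.0 L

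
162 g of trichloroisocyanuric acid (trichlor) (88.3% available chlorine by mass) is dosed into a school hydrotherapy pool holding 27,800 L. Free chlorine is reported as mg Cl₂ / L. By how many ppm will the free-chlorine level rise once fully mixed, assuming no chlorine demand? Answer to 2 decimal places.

5.15 ppm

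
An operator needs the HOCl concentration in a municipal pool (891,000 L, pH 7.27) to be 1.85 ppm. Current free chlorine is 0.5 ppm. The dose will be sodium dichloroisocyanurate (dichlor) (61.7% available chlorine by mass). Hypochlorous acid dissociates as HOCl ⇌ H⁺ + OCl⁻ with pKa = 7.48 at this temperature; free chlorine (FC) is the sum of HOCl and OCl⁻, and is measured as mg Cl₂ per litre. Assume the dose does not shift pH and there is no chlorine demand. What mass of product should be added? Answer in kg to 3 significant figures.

3.60 kg

[OCl⁻]/[HOCl] = 10^(pH − pKa) = 10^(7.27 − 7.48) = 0.6166; fraction as HOCl = 1/(1 + 0.6166) = 0.6186.
Free chlorine required for 1.85 ppm HOCl: 1.85 / 0.6186 = 2.991 ppm.
FC to add: 2.991 − 0.5 = 2.491 mg/L as Cl₂.
Cl₂ equivalent: 2.491 mg/L × 891,000 L = 2219 g.
Product at 61.7% available Cl: 2219 / 0.617 = 3597 g.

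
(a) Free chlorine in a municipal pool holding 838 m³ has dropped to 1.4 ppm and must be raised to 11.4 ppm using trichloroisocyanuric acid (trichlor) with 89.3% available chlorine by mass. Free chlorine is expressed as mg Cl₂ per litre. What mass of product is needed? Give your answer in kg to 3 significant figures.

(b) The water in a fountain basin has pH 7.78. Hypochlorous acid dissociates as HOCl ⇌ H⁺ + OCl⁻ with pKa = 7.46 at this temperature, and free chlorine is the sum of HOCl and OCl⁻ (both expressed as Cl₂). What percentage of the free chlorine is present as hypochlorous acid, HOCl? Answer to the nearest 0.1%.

(a) Volume: 838 m³ = 838,000 L.
(a) Chlorine deficit: 11.4 − 1.4 = 10 ppm = 10 mg/L as Cl₂.
(a) Cl₂ equivalent needed: 10 mg/L × 838,000 L = 8,380,000 mg = 8380 g.
(a) Product at 89.3% available chlorine: 8380 / 0.893 = 9384 g.

(b) [OCl⁻]/[HOCl] = 10^(pH − pKa) = 10^(7.78 − 7.46) = 10^0.32 = 2.089.
(b) Fraction as HOCl = 1 / (1 + 2.089) = 0.3237.

(a) 9.38 kg; (b) 32.4%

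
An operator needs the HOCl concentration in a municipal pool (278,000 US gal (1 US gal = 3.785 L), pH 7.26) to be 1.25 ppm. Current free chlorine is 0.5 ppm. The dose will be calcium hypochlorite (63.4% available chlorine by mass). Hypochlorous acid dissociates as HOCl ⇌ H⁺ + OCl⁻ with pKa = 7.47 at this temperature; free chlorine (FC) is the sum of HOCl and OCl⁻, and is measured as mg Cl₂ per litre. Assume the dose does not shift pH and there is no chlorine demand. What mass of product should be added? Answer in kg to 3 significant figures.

Volume: 278,000 US gal × 3.785 L/gal = 1,052,230 L.
[OCl⁻]/[HOCl] = 10^(pH − pKa) = 10^(7.26 − 7.47) = 0.6166; fraction as HOCl = 1/(1 + 0.6166) = 0.6186.
Free chlorine required for 1.25 ppm HOCl: 1.25 / 0.6186 = 2.021 ppm.
FC to add: 2.021 − 0.5 = 1.521 mg/L as Cl₂.
Cl₂ equivalent: 1.521 mg/L × 1,052,230 L = 1600 g.
Product at 63.4% available Cl: 1600 / 0.634 = 2524 g.

2.52 kg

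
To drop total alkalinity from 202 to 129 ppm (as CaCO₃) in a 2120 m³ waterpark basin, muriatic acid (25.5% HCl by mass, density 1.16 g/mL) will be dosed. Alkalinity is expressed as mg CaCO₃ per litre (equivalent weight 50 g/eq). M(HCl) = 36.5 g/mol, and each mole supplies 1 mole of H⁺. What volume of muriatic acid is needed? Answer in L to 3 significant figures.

382 L

Volume: 2120 m³ = 2,120,000 L.
Alkalinity to neutralize: (202 − 129) = 73 mg/L as CaCO₃ × 2,120,000 L = 154,800 g as CaCO₃.
Equivalents of H⁺ required: 154,800 ÷ 50 g/eq = 3095 eq = 3095 mol HCl.
Mass of HCl: 3095 × 36.5 = 113,000 g.
Mass of 25.5% solution: 113,000 / 0.255 = 443,000 g.
Volume: 443,000 g ÷ 1.16 g/mL = 381,900 mL.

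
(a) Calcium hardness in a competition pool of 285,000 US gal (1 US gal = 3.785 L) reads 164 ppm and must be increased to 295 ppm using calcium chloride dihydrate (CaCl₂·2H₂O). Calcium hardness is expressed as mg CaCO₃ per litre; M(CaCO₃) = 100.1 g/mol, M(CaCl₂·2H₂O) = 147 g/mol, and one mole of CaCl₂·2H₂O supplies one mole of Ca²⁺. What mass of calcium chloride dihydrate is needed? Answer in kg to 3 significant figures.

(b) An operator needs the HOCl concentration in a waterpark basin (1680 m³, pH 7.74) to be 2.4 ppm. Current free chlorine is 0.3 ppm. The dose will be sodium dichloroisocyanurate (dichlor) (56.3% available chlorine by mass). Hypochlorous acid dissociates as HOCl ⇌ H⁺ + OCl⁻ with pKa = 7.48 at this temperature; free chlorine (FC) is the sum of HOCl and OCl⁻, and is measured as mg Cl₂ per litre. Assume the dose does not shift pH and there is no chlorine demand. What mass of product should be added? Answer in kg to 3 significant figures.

(a) 208 kg; (b) 19.3 kg

(a) Volume: 285,000 US gal × 3.785 L/gal = 1,078,725 L.
(a) Hardness to add: (295 − 164) = 131 mg/L as CaCO₃ × 1,078,725 L = 141,300 g as CaCO₃.
(a) Moles of Ca²⁺ (1 mol Ca²⁺ ≡ 1 mol CaCO₃): 141,300 / 100.1 g/mol = 1412 mol.
(a) Mass of CaCl₂·2H₂O: 1412 × 147 = 207,500 g.

(b) Volume: 1680 m³ = 1,680,000 L.
(b) [OCl⁻]/[HOCl] = 10^(pH − pKa) = 10^(7.74 − 7.48) = 1.82; fraction as HOCl = 1/(1 + 1.82) = 0.3546.
(b) Free chlorine required for 2.4 ppm HOCl: 2.4 / 0.3546 = 6.767 ppm.
(b) FC to add: 6.767 − 0.3 = 6.467 mg/L as Cl₂.
(b) Cl₂ equivalent: 6.467 mg/L × 1,680,000 L = 10,870 g.
(b) Product at 56.3% available Cl: 10,870 / 0.563 = 19,300 g.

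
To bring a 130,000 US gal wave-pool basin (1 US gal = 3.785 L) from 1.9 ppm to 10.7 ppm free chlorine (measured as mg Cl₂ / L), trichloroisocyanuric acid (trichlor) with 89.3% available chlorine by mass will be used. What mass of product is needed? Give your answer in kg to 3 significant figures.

Volume: 130,000 US gal × 3.785 L/gal = 492,050 L.
Chlorine deficit: 10.7 − 1.9 = 8.8 ppm = 8.8 mg/L as Cl₂.
Cl₂ equivalent needed: 8.8 mg/L × 492,050 L = 4,330,000 mg = 4330 g.
Product at 89.3% available chlorine: 4330 / 0.893 = 4849 g.

4.85 kg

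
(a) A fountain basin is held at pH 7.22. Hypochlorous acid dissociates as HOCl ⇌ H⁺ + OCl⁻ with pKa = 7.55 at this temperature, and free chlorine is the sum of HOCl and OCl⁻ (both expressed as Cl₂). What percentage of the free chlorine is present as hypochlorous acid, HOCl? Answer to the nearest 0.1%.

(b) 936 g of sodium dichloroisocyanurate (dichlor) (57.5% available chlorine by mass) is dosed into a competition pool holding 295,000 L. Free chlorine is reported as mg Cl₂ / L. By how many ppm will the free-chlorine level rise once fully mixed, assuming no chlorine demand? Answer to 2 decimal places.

(a) [OCl⁻]/[HOCl] = 10^(pH − pKa) = 10^(7.22 − 7.55) = 10^-0.33 = 0.4677.
(a) Fraction as HOCl = 1 / (1 + 0.4677) = 0.6813.

(b) Available chlorine delivered: 936 g × 0.575 = 538.2 g as Cl₂.
(b) Concentration rise: 538.2 g / 295,000 L = 1.824 mg/L = 1.82 ppm.

(a) 68.1%; (b) 1.82 ppm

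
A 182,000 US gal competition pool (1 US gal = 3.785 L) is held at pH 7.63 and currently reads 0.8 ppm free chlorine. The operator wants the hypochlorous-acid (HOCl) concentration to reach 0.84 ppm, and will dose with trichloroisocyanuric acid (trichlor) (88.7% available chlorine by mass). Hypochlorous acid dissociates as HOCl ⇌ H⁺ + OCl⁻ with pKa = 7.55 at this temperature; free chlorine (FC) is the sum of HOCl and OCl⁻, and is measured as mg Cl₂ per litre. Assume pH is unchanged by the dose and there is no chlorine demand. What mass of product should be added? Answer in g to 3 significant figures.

Volume: 182,000 US gal × 3.785 L/gal = 688,870 L.
[OCl⁻]/[HOCl] = 10^(pH − pKa) = 10^(7.63 − 7.55) = 1.202; fraction as HOCl = 1/(1 + 1.202) = 0.4541.
Free chlorine required for 0.84 ppm HOCl: 0.84 / 0.4541 = 1.85 ppm.
FC to add: 1.85 − 0.8 = 1.05 mg/L as Cl₂.
Cl₂ equivalent: 1.05 mg/L × 688,870 L = 723.2 g.
Product at 88.7% available Cl: 723.2 / 0.887 = 815.4 g.

815 g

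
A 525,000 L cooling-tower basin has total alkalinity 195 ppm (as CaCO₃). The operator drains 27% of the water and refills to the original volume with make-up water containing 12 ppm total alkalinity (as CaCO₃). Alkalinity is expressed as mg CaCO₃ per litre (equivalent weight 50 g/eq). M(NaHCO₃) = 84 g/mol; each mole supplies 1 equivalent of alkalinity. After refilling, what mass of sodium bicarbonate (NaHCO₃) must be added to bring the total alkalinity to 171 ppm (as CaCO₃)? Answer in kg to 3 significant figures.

After draining 27% and refilling: 195 × 0.73 + 12 × 0.27 = 145.59 ppm.
Deficit to target: 171 − 145.59 = 25.41 mg/L.
As CaCO₃: 25.41 mg/L × 525,000 L = 13,340 g; ÷ 50 g/eq ÷ 1 = 266.8 mol NaHCO₃.
Mass: 266.8 × 84 = 22,410 g.

22.4 kg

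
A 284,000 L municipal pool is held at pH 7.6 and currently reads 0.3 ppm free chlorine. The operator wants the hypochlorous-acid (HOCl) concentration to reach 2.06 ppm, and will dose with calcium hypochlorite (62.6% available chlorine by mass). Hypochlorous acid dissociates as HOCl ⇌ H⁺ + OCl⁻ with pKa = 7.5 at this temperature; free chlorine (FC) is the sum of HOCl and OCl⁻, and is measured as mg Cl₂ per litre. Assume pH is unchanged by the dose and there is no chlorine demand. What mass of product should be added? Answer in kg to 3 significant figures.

1.98 kg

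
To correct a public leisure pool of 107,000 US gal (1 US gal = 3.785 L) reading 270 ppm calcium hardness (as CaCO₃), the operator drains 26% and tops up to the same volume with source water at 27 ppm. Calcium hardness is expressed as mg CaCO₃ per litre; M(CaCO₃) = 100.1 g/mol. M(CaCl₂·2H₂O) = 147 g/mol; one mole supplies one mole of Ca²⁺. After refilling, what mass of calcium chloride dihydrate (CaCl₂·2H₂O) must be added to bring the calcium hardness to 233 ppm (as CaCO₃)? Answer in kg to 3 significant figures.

15.6 kg

Volume: 107,000 US gal × 3.785 L/gal = 404,995 L.
After draining 26% and refilling: 270 × 0.74 + 27 × 0.26 = 206.82 ppm.
Deficit to target: 233 − 206.82 = 26.18 mg/L.
As CaCO₃: 26.18 mg/L × 404,995 L = 10,600 g; ÷ 100.1 = 105.9 mol Ca²⁺.
Mass: 105.9 × 147 = 15,570 g.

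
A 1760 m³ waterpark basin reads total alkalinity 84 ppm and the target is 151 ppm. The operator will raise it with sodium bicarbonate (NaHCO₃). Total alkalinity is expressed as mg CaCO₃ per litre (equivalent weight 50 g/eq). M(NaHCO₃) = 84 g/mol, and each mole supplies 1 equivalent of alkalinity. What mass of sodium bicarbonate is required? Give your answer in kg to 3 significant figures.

198 kg

Volume: 1760 m³ = 1,760,000 L.
Alkalinity to add: (151 − 84) = 67 mg/L as CaCO₃ × 1,760,000 L = 117,900 g as CaCO₃.
Equivalents: 117,900 g ÷ 50 g/eq = 2358 eq.
NaHCO₃ supplies 1 eq per mole → 2358 mol.
Mass: 2358 mol × 84 g/mol = 198,100 g.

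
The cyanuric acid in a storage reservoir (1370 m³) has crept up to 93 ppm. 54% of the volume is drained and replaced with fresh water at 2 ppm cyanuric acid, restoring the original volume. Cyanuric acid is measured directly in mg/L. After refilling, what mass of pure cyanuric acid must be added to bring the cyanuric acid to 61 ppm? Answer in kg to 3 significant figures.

23.5 kg

Volume: 1370 m³ = 1,370,000 L.
After draining 54% and refilling: 93 × 0.46 + 2 × 0.54 = 43.86 ppm.
Deficit to target: 61 − 43.86 = 17.14 mg/L.
Mass: 17.14 mg/L × 1,370,000 L = 23,480 g cyanuric acid.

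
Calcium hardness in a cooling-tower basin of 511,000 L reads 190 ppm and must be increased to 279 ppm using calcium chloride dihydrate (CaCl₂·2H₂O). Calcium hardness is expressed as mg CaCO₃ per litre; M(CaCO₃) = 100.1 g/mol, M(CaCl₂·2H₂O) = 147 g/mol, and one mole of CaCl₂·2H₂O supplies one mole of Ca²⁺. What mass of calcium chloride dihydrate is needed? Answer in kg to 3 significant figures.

66.8 kg

Hardness to add: (279 − 190) = 89 mg/L as CaCO₃ × 511,000 L = 45,480 g as CaCO₃.
Moles of Ca²⁺ (1 mol Ca²⁺ ≡ 1 mol CaCO₃): 45,480 / 100.1 g/mol = 454.3 mol.
Mass of CaCl₂·2H₂O: 454.3 × 147 = 66,790 g.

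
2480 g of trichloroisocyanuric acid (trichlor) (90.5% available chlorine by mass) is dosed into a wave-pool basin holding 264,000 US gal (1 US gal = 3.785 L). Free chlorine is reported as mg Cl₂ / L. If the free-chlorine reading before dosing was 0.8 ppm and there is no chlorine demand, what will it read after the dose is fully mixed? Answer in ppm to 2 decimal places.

3.05 ppm

Volume: 264,000 US gal × 3.785 L/gal = 999,240 L.
Available chlorine delivered: 2480 g × 0.905 = 2244 g as Cl₂.
Concentration rise: 2244 g / 999,240 L = 2.246 mg/L = 2.25 ppm.
Final FC: 0.8 + 2.25 = 3.05 ppm.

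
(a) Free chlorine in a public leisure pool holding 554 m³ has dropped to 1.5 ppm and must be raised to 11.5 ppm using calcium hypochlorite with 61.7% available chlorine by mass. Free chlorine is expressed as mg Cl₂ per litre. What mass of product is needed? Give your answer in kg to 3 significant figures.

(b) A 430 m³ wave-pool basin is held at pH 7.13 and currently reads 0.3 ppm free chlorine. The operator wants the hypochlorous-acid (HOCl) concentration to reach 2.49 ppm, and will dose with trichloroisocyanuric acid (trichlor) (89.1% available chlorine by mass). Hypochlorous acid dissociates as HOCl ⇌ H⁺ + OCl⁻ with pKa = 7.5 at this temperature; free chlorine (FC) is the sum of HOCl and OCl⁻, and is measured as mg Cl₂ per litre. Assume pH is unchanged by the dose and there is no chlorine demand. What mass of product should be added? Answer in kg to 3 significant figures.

(a) Volume: 554 m³ = 554,000 L.
(a) Chlorine deficit: 11.5 − 1.5 = 10 ppm = 10 mg/L as Cl₂.
(a) Cl₂ equivalent needed: 10 mg/L × 554,000 L = 5,540,000 mg = 5540 g.
(a) Product at 61.7% available chlorine: 5540 / 0.617 = 8979 g.

(b) Volume: 430 m³ = 430,000 L.
(b) [OCl⁻]/[HOCl] = 10^(pH − pKa) = 10^(7.13 − 7.5) = 0.4266; fraction as HOCl = 1/(1 + 0.4266) = 0.701.
(b) Free chlorine required for 2.49 ppm HOCl: 2.49 / 0.701 = 3.552 ppm.
(b) FC to add: 3.552 − 0.3 = 3.252 mg/L as Cl₂.
(b) Cl₂ equivalent: 3.252 mg/L × 430,000 L = 1398 g.
(b) Product at 89.1% available Cl: 1398 / 0.891 = 1570 g.

(a) 8.98 kg; (b) 1.57 kg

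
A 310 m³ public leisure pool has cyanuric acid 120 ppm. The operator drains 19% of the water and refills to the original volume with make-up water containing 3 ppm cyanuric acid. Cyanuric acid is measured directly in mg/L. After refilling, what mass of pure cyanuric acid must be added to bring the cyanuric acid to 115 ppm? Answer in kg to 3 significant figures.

Volume: 310 m³ = 310,000 L.
After draining 19% and refilling: 120 × 0.81 + 3 × 0.19 = 97.77 ppm.
Deficit to target: 115 − 97.77 = 17.23 mg/L.
Mass: 17.23 mg/L × 310,000 L = 5341 g cyanuric acid.

5.34 kg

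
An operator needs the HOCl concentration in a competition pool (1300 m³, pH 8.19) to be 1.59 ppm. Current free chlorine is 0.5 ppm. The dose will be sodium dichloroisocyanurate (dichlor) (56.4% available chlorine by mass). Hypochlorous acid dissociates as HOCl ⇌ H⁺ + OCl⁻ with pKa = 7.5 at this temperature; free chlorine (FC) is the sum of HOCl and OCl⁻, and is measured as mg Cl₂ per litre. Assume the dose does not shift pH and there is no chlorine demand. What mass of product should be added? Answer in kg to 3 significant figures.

20.5 kg

Volume: 1300 m³ = 1,300,000 L.
[OCl⁻]/[HOCl] = 10^(pH − pKa) = 10^(8.19 − 7.5) = 4.898; fraction as HOCl = 1/(1 + 4.898) = 0.1696.
Free chlorine required for 1.59 ppm HOCl: 1.59 / 0.1696 = 9.377 ppm.
FC to add: 9.377 − 0.5 = 8.877 mg/L as Cl₂.
Cl₂ equivalent: 8.877 mg/L × 1,300,000 L = 11,540 g.
Product at 56.4% available Cl: 11,540 / 0.564 = 20,460 g.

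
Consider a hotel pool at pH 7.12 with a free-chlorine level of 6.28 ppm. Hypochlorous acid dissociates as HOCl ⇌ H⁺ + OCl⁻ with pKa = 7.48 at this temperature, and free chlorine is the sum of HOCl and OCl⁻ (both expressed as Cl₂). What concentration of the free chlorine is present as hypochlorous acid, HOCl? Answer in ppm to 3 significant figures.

4.37 ppm

[OCl⁻]/[HOCl] = 10^(pH − pKa) = 10^(7.12 − 7.48) = 10^-0.36 = 0.4365.
Fraction as HOCl = 1 / (1 + 0.4365) = 0.6961.
HOCl = 0.6961 × 6.28 ppm = 4.372 ppm.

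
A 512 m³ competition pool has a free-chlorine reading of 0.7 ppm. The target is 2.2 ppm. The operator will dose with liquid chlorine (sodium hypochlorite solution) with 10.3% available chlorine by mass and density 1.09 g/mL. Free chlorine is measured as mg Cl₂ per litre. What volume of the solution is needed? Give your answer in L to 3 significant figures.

Volume: 512 m³ = 512,000 L.
Chlorine deficit: 2.2 − 0.7 = 1.5 ppm = 1.5 mg/L as Cl₂.
Cl₂ equivalent needed: 1.5 mg/L × 512,000 L = 768,000 mg = 768 g.
Product at 10.3% available chlorine: 768 / 0.103 = 7456 g.
Volume at density 1.09 g/mL: 7456 g ÷ 1.09 g/mL = 6841 mL.

6.84 L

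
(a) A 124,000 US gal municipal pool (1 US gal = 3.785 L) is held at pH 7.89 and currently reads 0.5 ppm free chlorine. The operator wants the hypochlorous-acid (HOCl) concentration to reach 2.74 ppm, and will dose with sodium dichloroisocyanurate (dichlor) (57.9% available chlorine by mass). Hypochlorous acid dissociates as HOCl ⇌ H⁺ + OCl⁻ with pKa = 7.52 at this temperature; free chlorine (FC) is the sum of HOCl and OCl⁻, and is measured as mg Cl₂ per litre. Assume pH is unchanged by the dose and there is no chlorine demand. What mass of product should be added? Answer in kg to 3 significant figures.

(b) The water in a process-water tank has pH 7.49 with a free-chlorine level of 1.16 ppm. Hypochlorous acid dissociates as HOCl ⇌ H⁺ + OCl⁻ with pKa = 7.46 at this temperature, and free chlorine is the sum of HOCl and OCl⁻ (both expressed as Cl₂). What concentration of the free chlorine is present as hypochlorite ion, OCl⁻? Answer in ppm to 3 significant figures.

(a) 7.02 kg; (b) 0.600 ppm

(a) Volume: 124,000 US gal × 3.785 L/gal = 469,340 L.
(a) [OCl⁻]/[HOCl] = 10^(pH − pKa) = 10^(7.89 − 7.52) = 2.344; fraction as HOCl = 1/(1 + 2.344) = 0.299.
(a) Free chlorine required for 2.74 ppm HOCl: 2.74 / 0.299 = 9.163 ppm.
(a) FC to add: 9.163 − 0.5 = 8.663 mg/L as Cl₂.
(a) Cl₂ equivalent: 8.663 mg/L × 469,340 L = 4066 g.
(a) Product at 57.9% available Cl: 4066 / 0.579 = 7022 g.

(b) [OCl⁻]/[HOCl] = 10^(pH − pKa) = 10^(7.49 − 7.46) = 10^0.03 = 1.072.
(b) Fraction as HOCl = 1 / (1 + 1.072) = 0.4827.
(b) OCl⁻ = (1 − 0.4827) × 1.16 ppm = 0.6 ppm.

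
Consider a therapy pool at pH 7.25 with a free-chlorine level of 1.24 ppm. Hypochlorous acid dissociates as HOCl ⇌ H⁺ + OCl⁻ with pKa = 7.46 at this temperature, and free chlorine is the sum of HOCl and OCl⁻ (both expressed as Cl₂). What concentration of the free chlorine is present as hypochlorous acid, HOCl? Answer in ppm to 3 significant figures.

[OCl⁻]/[HOCl] = 10^(pH − pKa) = 10^(7.25 − 7.46) = 10^-0.21 = 0.6166.
Fraction as HOCl = 1 / (1 + 0.6166) = 0.6186.
HOCl = 0.6186 × 1.24 ppm = 0.767 ppm.

0.767 ppm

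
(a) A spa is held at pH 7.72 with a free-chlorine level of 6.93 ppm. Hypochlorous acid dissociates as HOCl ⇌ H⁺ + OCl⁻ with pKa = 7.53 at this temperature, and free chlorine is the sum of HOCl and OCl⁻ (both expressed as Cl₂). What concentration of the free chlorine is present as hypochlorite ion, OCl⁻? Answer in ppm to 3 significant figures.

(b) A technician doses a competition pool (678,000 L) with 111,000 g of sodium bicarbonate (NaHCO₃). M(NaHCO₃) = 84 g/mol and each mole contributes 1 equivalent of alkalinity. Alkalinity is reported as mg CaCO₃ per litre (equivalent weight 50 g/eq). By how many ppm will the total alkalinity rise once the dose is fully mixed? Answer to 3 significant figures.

(a) 4.21 ppm; (b) 97.5 ppm

(a) [OCl⁻]/[HOCl] = 10^(pH − pKa) = 10^(7.72 − 7.53) = 10^0.19 = 1.549.
(a) Fraction as HOCl = 1 / (1 + 1.549) = 0.3923.
(a) OCl⁻ = (1 − 0.3923) × 6.93 ppm = 4.211 ppm.

(b) Moles of NaHCO₃: 111,000 g ÷ 84 g/mol = 1321 mol → 1321 eq of alkalinity.
(b) As CaCO₃: 1321 eq × 50 g/eq = 66,070 g.
(b) Rise: 66,070 g / 678,000 L × 1000 = 97.45 mg/L.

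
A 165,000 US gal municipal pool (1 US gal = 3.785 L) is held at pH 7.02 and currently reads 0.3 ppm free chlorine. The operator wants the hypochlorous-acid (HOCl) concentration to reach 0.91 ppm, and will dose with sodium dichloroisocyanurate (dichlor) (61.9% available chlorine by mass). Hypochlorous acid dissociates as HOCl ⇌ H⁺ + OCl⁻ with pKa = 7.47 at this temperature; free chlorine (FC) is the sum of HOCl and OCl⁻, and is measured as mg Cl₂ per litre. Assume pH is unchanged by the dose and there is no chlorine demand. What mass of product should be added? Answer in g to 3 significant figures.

Volume: 165,000 US gal × 3.785 L/gal = 624,525 L.
[OCl⁻]/[HOCl] = 10^(pH − pKa) = 10^(7.02 − 7.47) = 0.3548; fraction as HOCl = 1/(1 + 0.3548) = 0.7381.
Free chlorine required for 0.91 ppm HOCl: 0.91 / 0.7381 = 1.233 ppm.
FC to add: 1.233 − 0.3 = 0.9329 mg/L as Cl₂.
Cl₂ equivalent: 0.9329 mg/L × 624,525 L = 582.6 g.
Product at 61.9% available Cl: 582.6 / 0.619 = 941.2 g.

941 g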